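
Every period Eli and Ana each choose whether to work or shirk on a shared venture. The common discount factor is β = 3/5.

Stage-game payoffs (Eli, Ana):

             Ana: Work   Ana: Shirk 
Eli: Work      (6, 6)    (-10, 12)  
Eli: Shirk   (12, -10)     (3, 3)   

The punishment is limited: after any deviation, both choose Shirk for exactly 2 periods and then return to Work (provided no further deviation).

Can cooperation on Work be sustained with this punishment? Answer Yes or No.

A one-shot deviation gives 12 now, then 3 for 2 periods, then back to 6.
Gain from deviating: (12−6) today; loss: (6−3) in each of the next 2 periods.
No-deviation condition: (6−3)(β+…+β^2) ≥ 12−6, i.e. β+…+β^2 ≥ 2.
At β = 3/5: β+…+β^2 = 0.9600 < 2.0000.
So cooperation is not sustainable.

No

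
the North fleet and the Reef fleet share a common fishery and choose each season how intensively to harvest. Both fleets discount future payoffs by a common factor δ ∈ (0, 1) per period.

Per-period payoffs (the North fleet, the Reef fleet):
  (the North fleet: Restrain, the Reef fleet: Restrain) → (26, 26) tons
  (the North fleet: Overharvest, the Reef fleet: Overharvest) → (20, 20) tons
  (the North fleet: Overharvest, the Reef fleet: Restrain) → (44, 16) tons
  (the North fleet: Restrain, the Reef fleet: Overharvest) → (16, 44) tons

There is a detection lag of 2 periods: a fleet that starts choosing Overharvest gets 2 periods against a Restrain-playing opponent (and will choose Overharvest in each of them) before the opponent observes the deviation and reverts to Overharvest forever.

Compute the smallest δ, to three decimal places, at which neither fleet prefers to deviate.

The best deviation is to choose Overharvest for all 2 undetected periods, earning 44 each, then 20 forever once detected.
Deviation value: 44(1−δ^2)/(1−δ) + 20δ^2/(1−δ); cooperation value: 26/(1−δ).
IC: 26 ≥ 44(1−δ^2) + 20δ^2 = 44 − 24δ^2.
So δ^2 ≥ 18/24 = 3/4, giving δ ≥ (3/4)^(1/2) ≈ 0.866.

0.866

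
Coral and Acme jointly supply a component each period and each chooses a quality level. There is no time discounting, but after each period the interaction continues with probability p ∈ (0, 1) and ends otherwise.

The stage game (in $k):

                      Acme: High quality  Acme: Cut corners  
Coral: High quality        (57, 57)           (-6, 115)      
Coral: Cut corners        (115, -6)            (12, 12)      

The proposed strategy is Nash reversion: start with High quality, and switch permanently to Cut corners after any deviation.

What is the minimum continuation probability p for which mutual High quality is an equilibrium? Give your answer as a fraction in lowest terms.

Expected cooperation value is 57 + p·57 + p²·57 + … = 57/(1−p); deviation gives 115 + p·12/(1−p).
57 ≥ 115(1−p) + 12p ⇒ 103p ≥ 58 ⇒ p ≥ 58/103.

58/103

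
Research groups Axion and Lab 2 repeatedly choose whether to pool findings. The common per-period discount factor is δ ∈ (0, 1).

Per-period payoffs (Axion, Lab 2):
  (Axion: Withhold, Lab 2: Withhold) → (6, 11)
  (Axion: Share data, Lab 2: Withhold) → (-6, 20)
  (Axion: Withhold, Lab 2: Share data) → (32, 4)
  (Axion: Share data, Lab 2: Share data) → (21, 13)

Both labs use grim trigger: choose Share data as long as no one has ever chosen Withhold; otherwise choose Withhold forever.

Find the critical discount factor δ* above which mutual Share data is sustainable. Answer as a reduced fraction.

7/9

Axion: cooperation gives 21 each period; deviation gives 32 once then 6 forever.
  21/(1−δ) ≥ 32 + 6δ/(1−δ) ⇒ δ ≥ 11/26.
Lab 2: cooperation gives 13 each period; deviation gives 20 once then 11 forever.
  δ ≥ 7/9.
Both must hold, so the binding constraint is Lab 2's: δ ≥ 7/9.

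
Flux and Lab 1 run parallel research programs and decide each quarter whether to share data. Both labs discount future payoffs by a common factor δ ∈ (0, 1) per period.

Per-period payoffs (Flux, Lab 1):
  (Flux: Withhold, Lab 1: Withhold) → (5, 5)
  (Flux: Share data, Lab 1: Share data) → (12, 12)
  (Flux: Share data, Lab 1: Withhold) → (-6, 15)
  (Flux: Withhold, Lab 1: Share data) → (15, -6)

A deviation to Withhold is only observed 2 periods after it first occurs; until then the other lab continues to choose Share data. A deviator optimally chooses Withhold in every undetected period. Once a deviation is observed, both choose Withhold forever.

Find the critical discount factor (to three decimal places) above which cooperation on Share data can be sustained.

Deviating for the 2 undetected periods gains 15−12 = 3 per period over cooperation, then loses 12−5 = 7 per period forever once punishment starts.
Gain: 3(1 + δ + … + δ^1); loss: 7·δ^2/(1−δ).
No profitable deviation ⇔ 3(1−δ^2) ≤ 7·δ^2, i.e. δ^2 ≥ 3/(3+7) = 3/10.
Hence δ ≥ (3/10)^(1/2) ≈ 0.548.

0.548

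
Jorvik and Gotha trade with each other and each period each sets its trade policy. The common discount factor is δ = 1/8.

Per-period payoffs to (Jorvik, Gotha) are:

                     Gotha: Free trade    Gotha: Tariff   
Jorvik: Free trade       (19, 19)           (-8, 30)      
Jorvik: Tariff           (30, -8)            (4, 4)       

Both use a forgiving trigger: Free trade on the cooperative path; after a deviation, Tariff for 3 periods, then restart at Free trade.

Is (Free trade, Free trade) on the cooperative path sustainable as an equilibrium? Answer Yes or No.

IC: δ+…+δ^3 ≥ (30−19)/(19−4) = 11/15.
At δ = 1/8: partial sum = 0.1426 < 0.7333. Cooperation not sustainable.

No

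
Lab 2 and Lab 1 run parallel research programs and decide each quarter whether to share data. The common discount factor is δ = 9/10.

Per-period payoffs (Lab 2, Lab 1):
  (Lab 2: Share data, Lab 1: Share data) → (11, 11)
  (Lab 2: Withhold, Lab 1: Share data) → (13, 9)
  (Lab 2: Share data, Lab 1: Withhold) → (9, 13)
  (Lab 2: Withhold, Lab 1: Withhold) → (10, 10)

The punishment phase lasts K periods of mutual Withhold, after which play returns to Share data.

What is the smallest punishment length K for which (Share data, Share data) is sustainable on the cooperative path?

No profitable deviation requires (11−10)(δ+…+δ^K) ≥ 13−11, i.e. δ+…+δ^K ≥ 2 ≈ 2.0000.
With δ = 9/10, the partial sums are K=1: 0.9000, K=2: 1.7100, K=3: 2.4390.
K = 3 is the first length at which the sum reaches 2.0000.

3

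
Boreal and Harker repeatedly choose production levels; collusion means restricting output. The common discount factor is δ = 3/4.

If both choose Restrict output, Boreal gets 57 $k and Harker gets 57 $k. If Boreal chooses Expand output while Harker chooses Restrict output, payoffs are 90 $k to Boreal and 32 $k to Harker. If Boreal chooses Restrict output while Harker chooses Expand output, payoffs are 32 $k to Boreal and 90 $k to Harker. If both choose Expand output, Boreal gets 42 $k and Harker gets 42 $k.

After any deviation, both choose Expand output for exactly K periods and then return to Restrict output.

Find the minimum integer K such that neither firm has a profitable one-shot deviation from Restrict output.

IC: δ(1−δ^K)/(1−δ) ≥ (90−57)/(57−42) = 11/5.
With δ = 3/4: need 1 − δ^K ≥ 11/5·(1−3/4)/(3/4), i.e. δ^K ≤ 0.2667.
Since (3/4)^4 = 0.3164 and (3/4)^5 = 0.2373, the smallest such K is 5.

5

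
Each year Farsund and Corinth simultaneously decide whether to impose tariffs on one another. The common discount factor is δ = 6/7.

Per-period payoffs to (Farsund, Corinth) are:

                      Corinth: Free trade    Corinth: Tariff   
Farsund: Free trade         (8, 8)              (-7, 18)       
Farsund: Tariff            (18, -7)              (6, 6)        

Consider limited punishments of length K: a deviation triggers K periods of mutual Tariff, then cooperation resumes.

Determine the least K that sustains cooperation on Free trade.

Need Σ_{k=1}^{K} δ^k ≥ (18−8)/(8−6) = 5.0000 at δ = 6/7.
At K = 11 the sum is 4.8991 < 5.0000; at K = 12 it is 5.0564 ≥ 5.0000.
So the minimum punishment length is K = 12.

12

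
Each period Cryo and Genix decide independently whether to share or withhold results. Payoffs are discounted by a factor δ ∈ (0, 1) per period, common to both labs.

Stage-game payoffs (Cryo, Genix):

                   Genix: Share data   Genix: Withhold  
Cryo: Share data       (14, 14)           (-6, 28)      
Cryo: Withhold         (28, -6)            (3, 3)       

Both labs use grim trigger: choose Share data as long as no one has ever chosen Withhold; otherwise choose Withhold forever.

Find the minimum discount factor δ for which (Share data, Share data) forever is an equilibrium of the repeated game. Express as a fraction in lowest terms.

14/25

Cooperation forever yields 14 each period: 14/(1−δ).
Deviating yields 28 once, then 3 forever: 28 + 3δ/(1−δ).
No profitable deviation requires 14/(1−δ) ≥ 28 + 3δ/(1−δ).
Multiplying by (1−δ): 14 ≥ 28(1−δ) + 3δ = 28 − 25δ.
So 25δ ≥ 14, i.e. δ ≥ 14/25.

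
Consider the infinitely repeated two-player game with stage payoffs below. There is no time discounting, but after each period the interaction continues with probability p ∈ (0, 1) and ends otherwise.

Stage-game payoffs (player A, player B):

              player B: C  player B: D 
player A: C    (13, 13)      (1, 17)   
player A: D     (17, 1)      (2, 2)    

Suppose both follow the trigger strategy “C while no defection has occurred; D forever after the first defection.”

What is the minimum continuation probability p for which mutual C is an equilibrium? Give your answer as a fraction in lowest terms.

Expected cooperation value is 13 + p·13 + p²·13 + … = 13/(1−p); deviation gives 17 + p·2/(1−p).
13 ≥ 17(1−p) + 2p ⇒ 15p ≥ 4 ⇒ p ≥ 4/15.

4/15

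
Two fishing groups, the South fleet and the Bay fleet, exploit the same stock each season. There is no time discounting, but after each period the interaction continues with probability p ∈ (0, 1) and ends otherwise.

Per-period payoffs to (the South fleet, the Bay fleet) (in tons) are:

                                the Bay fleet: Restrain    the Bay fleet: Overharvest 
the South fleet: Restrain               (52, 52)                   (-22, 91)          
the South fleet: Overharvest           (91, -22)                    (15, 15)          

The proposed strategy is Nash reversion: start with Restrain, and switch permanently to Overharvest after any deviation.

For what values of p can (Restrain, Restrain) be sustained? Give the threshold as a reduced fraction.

39/76

With no time discounting, the continuation probability p plays the role of the discount factor.
Grim-trigger IC: 52/(1−p) ≥ 91 + 15p/(1−p) ⇒ p ≥ (91−52)/(91−15) = 39/76.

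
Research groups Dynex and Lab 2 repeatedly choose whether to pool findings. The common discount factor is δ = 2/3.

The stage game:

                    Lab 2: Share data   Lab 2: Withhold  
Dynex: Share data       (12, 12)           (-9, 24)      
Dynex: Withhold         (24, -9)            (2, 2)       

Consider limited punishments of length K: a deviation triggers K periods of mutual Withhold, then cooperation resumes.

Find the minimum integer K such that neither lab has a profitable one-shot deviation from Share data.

3

Need Σ_{k=1}^{K} δ^k ≥ (24−12)/(12−2) = 1.2000 at δ = 2/3.
At K = 2 the sum is 1.1111 < 1.2000; at K = 3 it is 1.4074 ≥ 1.2000.
So the minimum punishment length is K = 3.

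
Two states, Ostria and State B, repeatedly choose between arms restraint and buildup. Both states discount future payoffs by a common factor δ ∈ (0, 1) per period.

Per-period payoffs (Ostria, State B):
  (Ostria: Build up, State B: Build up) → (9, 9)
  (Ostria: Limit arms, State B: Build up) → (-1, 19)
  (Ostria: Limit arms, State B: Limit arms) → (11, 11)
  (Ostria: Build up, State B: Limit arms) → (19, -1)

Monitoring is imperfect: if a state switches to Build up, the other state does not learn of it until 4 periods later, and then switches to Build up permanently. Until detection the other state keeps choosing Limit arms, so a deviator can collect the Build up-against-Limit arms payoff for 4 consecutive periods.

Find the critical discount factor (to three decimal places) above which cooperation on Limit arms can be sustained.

0.946

A deviator earns 19 for 4 periods, then 9 forever; cooperating earns 11 forever. Multiplying the IC by (1−δ):
11 ≥ 19(1−δ^4) + 9δ^4, so 10·δ^4 ≥ 8 and δ^4 ≥ 4/5.
δ ≥ (4/5)^(1/4) ≈ 0.946.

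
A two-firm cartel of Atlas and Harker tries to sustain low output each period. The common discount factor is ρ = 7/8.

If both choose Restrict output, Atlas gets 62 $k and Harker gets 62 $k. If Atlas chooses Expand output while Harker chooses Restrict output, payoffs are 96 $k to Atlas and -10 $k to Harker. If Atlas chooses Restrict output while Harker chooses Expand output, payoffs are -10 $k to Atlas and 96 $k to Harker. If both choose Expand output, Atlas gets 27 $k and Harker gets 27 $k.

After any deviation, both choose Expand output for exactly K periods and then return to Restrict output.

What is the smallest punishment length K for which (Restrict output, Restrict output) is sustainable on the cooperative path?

Need Σ_{k=1}^{K} ρ^k ≥ (96−62)/(62−27) = 0.9714 at ρ = 7/8.
At K = 1 the sum is 0.8750 < 0.9714; at K = 2 it is 1.6406 ≥ 0.9714.
So the minimum punishment length is K = 2.

2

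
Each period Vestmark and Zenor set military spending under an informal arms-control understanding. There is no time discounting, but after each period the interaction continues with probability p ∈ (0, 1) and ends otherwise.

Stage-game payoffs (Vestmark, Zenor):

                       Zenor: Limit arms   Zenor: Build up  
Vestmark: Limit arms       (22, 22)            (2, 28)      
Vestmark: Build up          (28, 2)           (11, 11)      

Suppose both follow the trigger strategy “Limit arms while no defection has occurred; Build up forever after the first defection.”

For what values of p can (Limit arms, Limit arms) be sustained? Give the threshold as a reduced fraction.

Expected cooperation value is 22 + p·22 + p²·22 + … = 22/(1−p); deviation gives 28 + p·11/(1−p).
22 ≥ 28(1−p) + 11p ⇒ 17p ≥ 6 ⇒ p ≥ 6/17.

6/17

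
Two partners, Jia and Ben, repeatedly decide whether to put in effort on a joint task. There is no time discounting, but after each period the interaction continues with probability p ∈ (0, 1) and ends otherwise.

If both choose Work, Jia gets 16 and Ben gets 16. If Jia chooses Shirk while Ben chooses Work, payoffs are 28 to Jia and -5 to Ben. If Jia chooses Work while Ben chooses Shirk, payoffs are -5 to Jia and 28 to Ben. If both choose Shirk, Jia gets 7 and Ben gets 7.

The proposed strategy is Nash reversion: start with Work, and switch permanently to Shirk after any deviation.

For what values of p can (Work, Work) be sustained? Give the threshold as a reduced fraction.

4/7

Expected cooperation value is 16 + p·16 + p²·16 + … = 16/(1−p); deviation gives 28 + p·7/(1−p).
16 ≥ 28(1−p) + 7p ⇒ 21p ≥ 12 ⇒ p ≥ 12/21 = 4/7.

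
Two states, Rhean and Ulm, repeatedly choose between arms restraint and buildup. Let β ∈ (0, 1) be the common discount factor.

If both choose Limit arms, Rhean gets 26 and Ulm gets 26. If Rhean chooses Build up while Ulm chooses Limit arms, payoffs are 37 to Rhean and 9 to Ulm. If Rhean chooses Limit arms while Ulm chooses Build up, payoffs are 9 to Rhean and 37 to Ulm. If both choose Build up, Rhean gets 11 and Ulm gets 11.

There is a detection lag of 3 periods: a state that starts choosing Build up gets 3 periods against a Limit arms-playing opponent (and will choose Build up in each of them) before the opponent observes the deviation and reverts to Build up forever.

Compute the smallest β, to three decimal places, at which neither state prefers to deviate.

Deviating for the 3 undetected periods gains 37−26 = 11 per period over cooperation, then loses 26−11 = 15 per period forever once punishment starts.
Gain: 11(1 + β + … + β^2); loss: 15·β^3/(1−β).
No profitable deviation ⇔ 11(1−β^3) ≤ 15·β^3, i.e. β^3 ≥ 11/(11+15) = 11/26.
Hence β ≥ (11/26)^(1/3) ≈ 0.751.

0.751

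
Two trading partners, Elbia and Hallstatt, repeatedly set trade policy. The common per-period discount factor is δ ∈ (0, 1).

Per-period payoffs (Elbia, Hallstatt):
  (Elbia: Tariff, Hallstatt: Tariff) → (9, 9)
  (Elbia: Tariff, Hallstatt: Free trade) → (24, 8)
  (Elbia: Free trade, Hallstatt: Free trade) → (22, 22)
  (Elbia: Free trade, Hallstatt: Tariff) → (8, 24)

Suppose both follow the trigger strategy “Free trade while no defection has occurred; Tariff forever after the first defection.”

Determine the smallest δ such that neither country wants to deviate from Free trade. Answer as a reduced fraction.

Cooperation forever yields 22 each period: 22/(1−δ).
Deviating yields 24 once, then 9 forever: 24 + 9δ/(1−δ).
No profitable deviation requires 22/(1−δ) ≥ 24 + 9δ/(1−δ).
Multiplying by (1−δ): 22 ≥ 24(1−δ) + 9δ = 24 − 15δ.
So 15δ ≥ 2, i.e. δ ≥ 2/15.

2/15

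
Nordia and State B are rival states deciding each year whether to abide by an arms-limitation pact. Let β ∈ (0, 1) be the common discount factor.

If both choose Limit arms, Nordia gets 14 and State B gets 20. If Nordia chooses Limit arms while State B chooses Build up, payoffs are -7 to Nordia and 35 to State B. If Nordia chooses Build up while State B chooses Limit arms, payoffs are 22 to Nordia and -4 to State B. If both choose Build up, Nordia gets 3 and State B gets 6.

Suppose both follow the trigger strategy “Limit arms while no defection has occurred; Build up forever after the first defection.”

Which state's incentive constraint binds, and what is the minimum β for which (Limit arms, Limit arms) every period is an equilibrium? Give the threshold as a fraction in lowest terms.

State B; β ≥ 15/29

For Nordia: deviation gain 22−14 = 8, per-period punishment loss 14−3 = 11. IC gives β ≥ 8/19.
For State B: gain 15, loss 14 per period, so β ≥ 15/29.
The tighter constraint is State B's, so cooperation needs β ≥ 15/29.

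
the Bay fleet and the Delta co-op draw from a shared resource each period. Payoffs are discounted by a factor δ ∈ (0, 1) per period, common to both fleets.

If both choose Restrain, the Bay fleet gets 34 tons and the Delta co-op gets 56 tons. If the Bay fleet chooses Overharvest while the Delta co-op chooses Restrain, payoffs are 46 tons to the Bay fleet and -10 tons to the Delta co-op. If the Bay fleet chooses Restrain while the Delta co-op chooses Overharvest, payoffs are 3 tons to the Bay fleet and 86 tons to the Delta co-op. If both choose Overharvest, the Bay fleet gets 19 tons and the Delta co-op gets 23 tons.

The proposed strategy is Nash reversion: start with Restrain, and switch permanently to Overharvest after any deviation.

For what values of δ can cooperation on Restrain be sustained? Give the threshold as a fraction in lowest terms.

10/21

For the Bay fleet: deviation gain 46−34 = 12, per-period punishment loss 34−19 = 15. IC gives δ ≥ 12/27 = 4/9.
For the Delta co-op: gain 30, loss 33 per period, so δ ≥ 30/63 = 10/21.
The tighter constraint is the Delta co-op's, so cooperation needs δ ≥ 10/21.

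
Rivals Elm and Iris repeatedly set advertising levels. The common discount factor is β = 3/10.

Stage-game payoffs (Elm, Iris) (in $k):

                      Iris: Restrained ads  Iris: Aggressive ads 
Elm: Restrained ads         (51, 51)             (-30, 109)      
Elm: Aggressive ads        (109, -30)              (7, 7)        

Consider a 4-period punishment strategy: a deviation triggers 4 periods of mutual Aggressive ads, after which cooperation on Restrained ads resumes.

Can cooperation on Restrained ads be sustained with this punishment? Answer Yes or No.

Comparing payoff streams over the 5 periods until play realigns: cooperate → 51(1+β+…+β^4); deviate → 109 + 7(β+…+β^4).
Cooperation is sustained iff (51−7)(β+…+β^4) ≥ 109−51.
β+…+β^4 = 3/10·(1−(3/10)^4)/(1−3/10) = 0.4251, and (109−51)/(51−7) = 1.3182.
0.4251 < 1.3182, so cooperation is not sustainable.

No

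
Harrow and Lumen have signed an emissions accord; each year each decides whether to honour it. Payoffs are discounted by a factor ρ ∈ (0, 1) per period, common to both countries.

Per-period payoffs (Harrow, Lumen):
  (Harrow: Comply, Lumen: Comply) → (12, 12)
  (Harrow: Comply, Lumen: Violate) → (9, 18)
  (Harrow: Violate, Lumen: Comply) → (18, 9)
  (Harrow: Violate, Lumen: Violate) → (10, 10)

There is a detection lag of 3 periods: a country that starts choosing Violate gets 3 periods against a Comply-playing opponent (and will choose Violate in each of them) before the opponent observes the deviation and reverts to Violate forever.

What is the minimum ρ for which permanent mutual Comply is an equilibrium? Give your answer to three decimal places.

0.909

The best deviation is to choose Violate for all 3 undetected periods, earning 18 each, then 10 forever once detected.
Deviation value: 18(1−ρ^3)/(1−ρ) + 10ρ^3/(1−ρ); cooperation value: 12/(1−ρ).
IC: 12 ≥ 18(1−ρ^3) + 10ρ^3 = 18 − 8ρ^3.
So ρ^3 ≥ 6/8 = 3/4, giving ρ ≥ (3/4)^(1/3) ≈ 0.909.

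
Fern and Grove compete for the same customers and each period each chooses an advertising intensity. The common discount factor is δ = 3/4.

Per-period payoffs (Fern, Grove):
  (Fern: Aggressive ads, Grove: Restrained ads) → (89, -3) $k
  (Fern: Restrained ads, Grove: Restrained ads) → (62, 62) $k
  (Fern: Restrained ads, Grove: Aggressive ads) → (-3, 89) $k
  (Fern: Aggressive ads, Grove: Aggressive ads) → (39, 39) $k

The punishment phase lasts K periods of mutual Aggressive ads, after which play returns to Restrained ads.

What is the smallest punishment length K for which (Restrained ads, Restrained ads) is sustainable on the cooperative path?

2

No profitable deviation requires (62−39)(δ+…+δ^K) ≥ 89−62, i.e. δ+…+δ^K ≥ 27/23 ≈ 1.1739.
With δ = 3/4, the partial sums are K=1: 0.7500, K=2: 1.3125.
K = 2 is the first length at which the sum reaches 1.1739.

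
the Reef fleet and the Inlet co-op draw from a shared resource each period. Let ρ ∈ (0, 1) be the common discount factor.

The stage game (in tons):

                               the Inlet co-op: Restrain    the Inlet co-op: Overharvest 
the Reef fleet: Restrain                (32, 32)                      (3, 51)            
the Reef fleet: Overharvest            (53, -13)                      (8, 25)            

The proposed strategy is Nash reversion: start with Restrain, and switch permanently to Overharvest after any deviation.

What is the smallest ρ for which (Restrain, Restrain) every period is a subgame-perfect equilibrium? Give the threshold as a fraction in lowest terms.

the Reef fleet's threshold: (53−32)/(53−8) = 7/15.
the Inlet co-op's threshold: (51−32)/(51−25) = 19/26.
7/15 < 19/26, so the Inlet co-op binds and ρ* = 19/26.

19/26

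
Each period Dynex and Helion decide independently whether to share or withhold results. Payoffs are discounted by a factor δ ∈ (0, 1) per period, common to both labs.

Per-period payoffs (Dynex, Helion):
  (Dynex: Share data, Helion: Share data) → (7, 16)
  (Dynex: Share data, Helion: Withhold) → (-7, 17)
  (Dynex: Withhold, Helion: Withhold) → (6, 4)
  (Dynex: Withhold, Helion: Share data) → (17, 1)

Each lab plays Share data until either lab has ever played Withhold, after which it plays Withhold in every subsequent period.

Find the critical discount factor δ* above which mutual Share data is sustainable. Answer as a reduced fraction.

Dynex: cooperation gives 7 each period; deviation gives 17 once then 6 forever.
  7/(1−δ) ≥ 17 + 6δ/(1−δ) ⇒ δ ≥ 10/11.
Helion: cooperation gives 16 each period; deviation gives 17 once then 4 forever.
  δ ≥ 1/13.
Both must hold, so the binding constraint is Dynex's: δ ≥ 10/11.

10/11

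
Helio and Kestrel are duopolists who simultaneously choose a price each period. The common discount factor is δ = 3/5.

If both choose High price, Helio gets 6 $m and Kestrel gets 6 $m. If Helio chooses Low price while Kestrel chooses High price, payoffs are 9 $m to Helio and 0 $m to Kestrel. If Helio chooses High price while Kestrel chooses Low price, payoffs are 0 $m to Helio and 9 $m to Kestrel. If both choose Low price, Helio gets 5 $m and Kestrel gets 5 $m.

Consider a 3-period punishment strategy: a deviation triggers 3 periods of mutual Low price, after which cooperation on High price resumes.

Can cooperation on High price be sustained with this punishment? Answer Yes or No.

Comparing payoff streams over the 4 periods until play realigns: cooperate → 6(1+δ+…+δ^3); deviate → 9 + 5(δ+…+δ^3).
Cooperation is sustained iff (6−5)(δ+…+δ^3) ≥ 9−6.
δ+…+δ^3 = 3/5·(1−(3/5)^3)/(1−3/5) = 1.1760, and (9−6)/(6−5) = 3.0000.
1.1760 < 3.0000, so cooperation is not sustainable.

No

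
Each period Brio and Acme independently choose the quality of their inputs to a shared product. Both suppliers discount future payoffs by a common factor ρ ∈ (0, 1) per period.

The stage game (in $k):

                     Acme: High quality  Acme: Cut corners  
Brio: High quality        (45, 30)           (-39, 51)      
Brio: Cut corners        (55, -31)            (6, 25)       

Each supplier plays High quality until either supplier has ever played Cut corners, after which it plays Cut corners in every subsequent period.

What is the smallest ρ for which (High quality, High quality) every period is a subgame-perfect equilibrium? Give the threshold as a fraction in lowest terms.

21/26

Brio's threshold: (55−45)/(55−6) = 10/49.
Acme's threshold: (51−30)/(51−25) = 21/26.
10/49 < 21/26, so Acme binds and ρ* = 21/26.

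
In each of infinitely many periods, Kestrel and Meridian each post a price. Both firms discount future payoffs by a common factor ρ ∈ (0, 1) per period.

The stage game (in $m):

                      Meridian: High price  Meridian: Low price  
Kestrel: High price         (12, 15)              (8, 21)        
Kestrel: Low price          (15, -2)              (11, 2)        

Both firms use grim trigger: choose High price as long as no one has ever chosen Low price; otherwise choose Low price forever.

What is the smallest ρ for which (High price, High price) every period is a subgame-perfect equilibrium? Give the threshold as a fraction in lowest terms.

3/4

For Kestrel: deviation gain 15−12 = 3, per-period punishment loss 12−11 = 1. IC gives ρ ≥ 3/4.
For Meridian: gain 6, loss 13 per period, so ρ ≥ 6/19.
The tighter constraint is Kestrel's, so cooperation needs ρ ≥ 3/4.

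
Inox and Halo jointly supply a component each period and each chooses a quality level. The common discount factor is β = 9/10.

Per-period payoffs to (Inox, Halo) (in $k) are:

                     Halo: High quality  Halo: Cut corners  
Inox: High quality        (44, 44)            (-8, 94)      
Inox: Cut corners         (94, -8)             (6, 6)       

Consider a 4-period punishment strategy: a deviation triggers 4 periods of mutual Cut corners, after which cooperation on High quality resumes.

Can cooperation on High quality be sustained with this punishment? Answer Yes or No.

A one-shot deviation gives 94 now, then 6 for 4 periods, then back to 44.
Gain from deviating: (94−44) today; loss: (44−6) in each of the next 4 periods.
No-deviation condition: (44−6)(β+…+β^4) ≥ 94−44, i.e. β+…+β^4 ≥ 25/19.
At β = 9/10: β+…+β^4 = 3.0951 ≥ 1.3158.
So cooperation is sustainable.

Yes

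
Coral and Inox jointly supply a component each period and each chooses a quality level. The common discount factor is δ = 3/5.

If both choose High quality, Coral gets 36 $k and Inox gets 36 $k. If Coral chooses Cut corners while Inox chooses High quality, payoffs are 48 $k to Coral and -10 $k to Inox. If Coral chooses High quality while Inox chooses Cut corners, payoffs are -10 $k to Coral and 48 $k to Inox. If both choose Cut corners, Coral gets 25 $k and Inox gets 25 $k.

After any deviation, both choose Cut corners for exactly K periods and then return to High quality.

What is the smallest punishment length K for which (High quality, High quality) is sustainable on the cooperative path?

No profitable deviation requires (36−25)(δ+…+δ^K) ≥ 48−36, i.e. δ+…+δ^K ≥ 12/11 ≈ 1.0909.
With δ = 3/5, the partial sums are K=1: 0.6000, K=2: 0.9600, K=3: 1.1760.
K = 3 is the first length at which the sum reaches 1.0909.

3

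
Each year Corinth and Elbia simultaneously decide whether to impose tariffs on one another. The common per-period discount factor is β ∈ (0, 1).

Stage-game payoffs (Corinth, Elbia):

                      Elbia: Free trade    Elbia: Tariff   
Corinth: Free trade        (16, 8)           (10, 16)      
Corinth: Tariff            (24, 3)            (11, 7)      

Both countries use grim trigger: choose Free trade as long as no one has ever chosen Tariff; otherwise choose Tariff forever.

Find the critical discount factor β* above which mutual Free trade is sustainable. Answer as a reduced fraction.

Corinth: cooperation gives 16 each period; deviation gives 24 once then 11 forever.
  16/(1−β) ≥ 24 + 11β/(1−β) ⇒ β ≥ 8/13.
Elbia: cooperation gives 8 each period; deviation gives 16 once then 7 forever.
  β ≥ 8/9.
Both must hold, so the binding constraint is Elbia's: β ≥ 8/9.

8/9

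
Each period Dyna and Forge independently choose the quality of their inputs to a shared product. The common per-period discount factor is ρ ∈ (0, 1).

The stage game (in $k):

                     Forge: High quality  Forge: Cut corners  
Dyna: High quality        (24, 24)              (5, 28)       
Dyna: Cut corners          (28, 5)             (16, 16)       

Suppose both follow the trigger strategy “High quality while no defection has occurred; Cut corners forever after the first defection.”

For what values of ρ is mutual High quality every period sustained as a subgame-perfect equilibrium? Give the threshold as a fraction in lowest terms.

1/3

Cooperation forever yields 24 each period: 24/(1−ρ).
Deviating yields 28 once, then 16 forever: 28 + 16ρ/(1−ρ).
No profitable deviation requires 24/(1−ρ) ≥ 28 + 16ρ/(1−ρ).
Multiplying by (1−ρ): 24 ≥ 28(1−ρ) + 16ρ = 28 − 12ρ.
So 12ρ ≥ 4, i.e. ρ ≥ 4/12 = 1/3.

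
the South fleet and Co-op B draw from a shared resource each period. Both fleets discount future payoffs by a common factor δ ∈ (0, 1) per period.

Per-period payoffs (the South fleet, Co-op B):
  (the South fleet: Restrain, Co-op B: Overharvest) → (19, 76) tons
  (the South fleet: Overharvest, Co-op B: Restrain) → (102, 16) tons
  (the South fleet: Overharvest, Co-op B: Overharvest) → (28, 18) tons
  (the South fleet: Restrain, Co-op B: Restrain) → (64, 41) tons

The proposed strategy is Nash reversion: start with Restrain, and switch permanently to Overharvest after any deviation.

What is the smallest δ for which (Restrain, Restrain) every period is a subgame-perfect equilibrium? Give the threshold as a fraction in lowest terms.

35/58

the South fleet's threshold: (102−64)/(102−28) = 19/37.
Co-op B's threshold: (76−41)/(76−18) = 35/58.
19/37 < 35/58, so Co-op B binds and δ* = 35/58.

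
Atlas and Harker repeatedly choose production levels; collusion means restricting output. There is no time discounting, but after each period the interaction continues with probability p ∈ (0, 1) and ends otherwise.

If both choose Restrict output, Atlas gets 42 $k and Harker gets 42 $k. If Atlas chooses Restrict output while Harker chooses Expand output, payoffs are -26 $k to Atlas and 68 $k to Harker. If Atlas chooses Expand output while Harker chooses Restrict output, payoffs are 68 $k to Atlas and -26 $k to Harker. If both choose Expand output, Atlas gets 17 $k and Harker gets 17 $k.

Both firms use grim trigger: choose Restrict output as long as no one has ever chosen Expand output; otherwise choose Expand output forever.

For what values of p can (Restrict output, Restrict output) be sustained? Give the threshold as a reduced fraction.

26/51

Expected cooperation value is 42 + p·42 + p²·42 + … = 42/(1−p); deviation gives 68 + p·17/(1−p).
42 ≥ 68(1−p) + 17p ⇒ 51p ≥ 26 ⇒ p ≥ 26/51.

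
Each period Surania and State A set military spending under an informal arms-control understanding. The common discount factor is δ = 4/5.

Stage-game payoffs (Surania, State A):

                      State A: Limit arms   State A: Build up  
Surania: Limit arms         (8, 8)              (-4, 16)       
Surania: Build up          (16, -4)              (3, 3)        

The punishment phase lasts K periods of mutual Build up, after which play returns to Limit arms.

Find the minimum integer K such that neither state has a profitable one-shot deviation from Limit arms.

3

Need Σ_{k=1}^{K} δ^k ≥ (16−8)/(8−3) = 1.6000 at δ = 4/5.
At K = 2 the sum is 1.4400 < 1.6000; at K = 3 it is 1.9520 ≥ 1.6000.
So the minimum punishment length is K = 3.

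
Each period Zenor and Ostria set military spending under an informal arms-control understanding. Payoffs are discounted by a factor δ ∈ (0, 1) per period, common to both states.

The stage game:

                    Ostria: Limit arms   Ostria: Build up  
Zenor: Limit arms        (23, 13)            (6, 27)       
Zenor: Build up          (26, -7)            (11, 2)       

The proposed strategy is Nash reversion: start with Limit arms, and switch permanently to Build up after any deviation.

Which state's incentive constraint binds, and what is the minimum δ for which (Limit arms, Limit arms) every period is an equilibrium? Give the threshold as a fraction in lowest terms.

Ostria; δ ≥ 14/25

For Zenor: deviation gain 26−23 = 3, per-period punishment loss 23−11 = 12. IC gives δ ≥ 3/15 = 1/5.
For Ostria: gain 14, loss 11 per period, so δ ≥ 14/25.
The tighter constraint is Ostria's, so cooperation needs δ ≥ 14/25.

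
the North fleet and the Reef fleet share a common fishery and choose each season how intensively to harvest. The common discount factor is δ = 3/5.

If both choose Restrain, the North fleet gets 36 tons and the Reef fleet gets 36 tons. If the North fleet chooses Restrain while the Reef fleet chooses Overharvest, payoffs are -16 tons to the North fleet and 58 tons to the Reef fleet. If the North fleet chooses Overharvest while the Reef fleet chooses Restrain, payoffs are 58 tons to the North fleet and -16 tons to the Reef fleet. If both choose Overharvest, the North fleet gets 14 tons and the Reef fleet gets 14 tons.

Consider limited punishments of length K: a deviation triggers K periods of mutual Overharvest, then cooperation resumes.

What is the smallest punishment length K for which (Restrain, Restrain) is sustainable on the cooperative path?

Need Σ_{k=1}^{K} δ^k ≥ (58−36)/(36−14) = 1.0000 at δ = 3/5.
At K = 2 the sum is 0.9600 < 1.0000; at K = 3 it is 1.1760 ≥ 1.0000.
So the minimum punishment length is K = 3.

3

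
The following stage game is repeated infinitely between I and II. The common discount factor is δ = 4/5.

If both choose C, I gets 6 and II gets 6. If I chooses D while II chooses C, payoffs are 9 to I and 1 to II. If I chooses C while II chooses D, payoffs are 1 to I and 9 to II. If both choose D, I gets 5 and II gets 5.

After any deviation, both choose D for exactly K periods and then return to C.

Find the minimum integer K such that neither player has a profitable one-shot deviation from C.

No profitable deviation requires (6−5)(δ+…+δ^K) ≥ 9−6, i.e. δ+…+δ^K ≥ 3 ≈ 3.0000.
With δ = 4/5, the partial sums are K=1: 0.8000, K=2: 1.4400, …, K=5: 2.6893, K=6: 2.9514, K=7: 3.1611.
K = 7 is the first length at which the sum reaches 3.0000.

7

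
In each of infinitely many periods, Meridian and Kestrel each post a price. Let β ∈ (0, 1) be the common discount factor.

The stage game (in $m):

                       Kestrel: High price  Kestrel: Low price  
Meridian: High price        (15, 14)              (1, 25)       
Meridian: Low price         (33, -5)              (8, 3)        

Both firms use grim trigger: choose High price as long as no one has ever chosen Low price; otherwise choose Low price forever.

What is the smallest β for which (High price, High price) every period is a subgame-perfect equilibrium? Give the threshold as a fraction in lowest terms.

Meridian's threshold: (33−15)/(33−8) = 18/25.
Kestrel's threshold: (25−14)/(25−3) = 1/2.
18/25 > 1/2, so Meridian binds and β* = 18/25.

18/25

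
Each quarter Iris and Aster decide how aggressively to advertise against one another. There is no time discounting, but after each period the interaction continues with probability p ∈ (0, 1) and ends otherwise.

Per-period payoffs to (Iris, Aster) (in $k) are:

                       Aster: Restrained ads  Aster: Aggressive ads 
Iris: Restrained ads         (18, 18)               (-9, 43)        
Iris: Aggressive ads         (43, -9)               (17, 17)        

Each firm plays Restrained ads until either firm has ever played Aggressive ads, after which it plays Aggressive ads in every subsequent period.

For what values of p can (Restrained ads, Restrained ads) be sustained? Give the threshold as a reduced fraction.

Expected cooperation value is 18 + p·18 + p²·18 + … = 18/(1−p); deviation gives 43 + p·17/(1−p).
18 ≥ 43(1−p) + 17p ⇒ 26p ≥ 25 ⇒ p ≥ 25/26.

25/26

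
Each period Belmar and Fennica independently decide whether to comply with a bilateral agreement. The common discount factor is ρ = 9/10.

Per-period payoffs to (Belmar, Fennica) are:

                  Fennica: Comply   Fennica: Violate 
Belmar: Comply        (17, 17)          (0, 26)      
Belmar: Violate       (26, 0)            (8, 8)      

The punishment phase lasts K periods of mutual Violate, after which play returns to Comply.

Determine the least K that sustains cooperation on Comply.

IC: ρ(1−ρ^K)/(1−ρ) ≥ (26−17)/(17−8) = 1.
With ρ = 9/10: need 1 − ρ^K ≥ 1·(1−9/10)/(9/10), i.e. ρ^K ≤ 0.8889.
Since (9/10)^1 = 0.9000 and (9/10)^2 = 0.8100, the smallest such K is 2.

2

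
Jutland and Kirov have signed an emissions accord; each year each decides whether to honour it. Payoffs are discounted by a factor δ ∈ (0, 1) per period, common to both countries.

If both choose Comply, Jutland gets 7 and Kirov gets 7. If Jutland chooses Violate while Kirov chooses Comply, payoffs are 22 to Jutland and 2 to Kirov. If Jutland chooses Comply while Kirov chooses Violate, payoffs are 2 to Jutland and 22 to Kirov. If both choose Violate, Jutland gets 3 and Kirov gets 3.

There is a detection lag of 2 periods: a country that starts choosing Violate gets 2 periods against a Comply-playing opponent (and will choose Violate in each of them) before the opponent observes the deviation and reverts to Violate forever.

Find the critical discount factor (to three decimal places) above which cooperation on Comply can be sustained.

Deviating for the 2 undetected periods gains 22−7 = 15 per period over cooperation, then loses 7−3 = 4 per period forever once punishment starts.
Gain: 15(1 + δ + … + δ^1); loss: 4·δ^2/(1−δ).
No profitable deviation ⇔ 15(1−δ^2) ≤ 4·δ^2, i.e. δ^2 ≥ 15/(15+4) = 15/19.
Hence δ ≥ (15/19)^(1/2) ≈ 0.889.

0.889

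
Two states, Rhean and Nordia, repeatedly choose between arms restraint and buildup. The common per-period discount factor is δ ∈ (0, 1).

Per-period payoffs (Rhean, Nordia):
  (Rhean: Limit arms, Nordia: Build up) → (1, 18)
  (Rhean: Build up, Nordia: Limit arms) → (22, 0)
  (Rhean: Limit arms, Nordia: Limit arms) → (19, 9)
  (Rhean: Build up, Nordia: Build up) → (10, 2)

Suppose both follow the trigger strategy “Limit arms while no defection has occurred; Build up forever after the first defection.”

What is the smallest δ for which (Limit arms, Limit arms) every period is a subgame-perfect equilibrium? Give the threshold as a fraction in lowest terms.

Rhean: cooperation gives 19 each period; deviation gives 22 once then 10 forever.
  19/(1−δ) ≥ 22 + 10δ/(1−δ) ⇒ δ ≥ 3/12 = 1/4.
Nordia: cooperation gives 9 each period; deviation gives 18 once then 2 forever.
  δ ≥ 9/16.
Both must hold, so the binding constraint is Nordia's: δ ≥ 9/16.

9/16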